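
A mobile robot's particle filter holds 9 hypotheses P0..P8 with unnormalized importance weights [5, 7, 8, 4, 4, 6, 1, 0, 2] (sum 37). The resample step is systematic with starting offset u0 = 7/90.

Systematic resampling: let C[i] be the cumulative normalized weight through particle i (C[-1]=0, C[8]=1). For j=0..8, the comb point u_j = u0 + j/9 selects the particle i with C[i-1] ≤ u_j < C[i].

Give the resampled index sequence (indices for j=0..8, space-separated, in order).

0 1 1 2 2 3 4 5 8

C = [5/37, 12/37, 20/37, 24/37, 28/37, 34/37, 35/37, 35/37, 1]
j=0: u_0=7/90 ∈ [0, 5/37) → index 0
j=1: u_1=17/90 ∈ [5/37, 12/37) → index 1
j=2: u_2=3/10 ∈ [5/37, 12/37) → index 1
j=3: u_3=37/90 ∈ [12/37, 20/37) → index 2
j=4: u_4=47/90 ∈ [12/37, 20/37) → index 2
j=5: u_5=19/30 ∈ [20/37, 24/37) → index 3
j=6: u_6=67/90 ∈ [24/37, 28/37) → index 4
j=7: u_7=77/90 ∈ [28/37, 34/37) → index 5
j=8: u_8=29/30 ∈ [35/37, 1) → index 8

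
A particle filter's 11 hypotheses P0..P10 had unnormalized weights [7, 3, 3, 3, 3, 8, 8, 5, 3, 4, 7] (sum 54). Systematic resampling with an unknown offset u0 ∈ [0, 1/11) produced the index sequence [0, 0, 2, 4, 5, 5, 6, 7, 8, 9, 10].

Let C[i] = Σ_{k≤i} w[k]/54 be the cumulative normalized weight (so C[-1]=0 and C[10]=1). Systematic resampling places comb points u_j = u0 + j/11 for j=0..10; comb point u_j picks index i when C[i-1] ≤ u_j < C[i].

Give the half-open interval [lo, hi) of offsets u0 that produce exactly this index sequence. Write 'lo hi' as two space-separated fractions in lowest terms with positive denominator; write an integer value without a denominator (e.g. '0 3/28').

7/297 23/594

C = [7/54, 5/27, 13/54, 8/27, 19/54, 1/2, 35/54, 20/27, 43/54, 47/54, 1]
j=0 picked index 0: u0 ∈ [0, 7/54)
j=1 picked index 0: u0 ∈ [-1/11, 23/594)
j=2 picked index 2: u0 ∈ [1/297, 35/594)
j=3 picked index 4: u0 ∈ [7/297, 47/594)
j=4 picked index 5: u0 ∈ [-7/594, 3/22)
j=5 picked index 5: u0 ∈ [-61/594, 1/22)
j=6 picked index 6: u0 ∈ [-1/22, 61/594)
j=7 picked index 7: u0 ∈ [7/594, 31/297)
j=8 picked index 8: u0 ∈ [4/297, 41/594)
j=9 picked index 9: u0 ∈ [-13/594, 31/594)
j=10 picked index 10: u0 ∈ [-23/594, 1/11)
intersection: [7/297, 23/594)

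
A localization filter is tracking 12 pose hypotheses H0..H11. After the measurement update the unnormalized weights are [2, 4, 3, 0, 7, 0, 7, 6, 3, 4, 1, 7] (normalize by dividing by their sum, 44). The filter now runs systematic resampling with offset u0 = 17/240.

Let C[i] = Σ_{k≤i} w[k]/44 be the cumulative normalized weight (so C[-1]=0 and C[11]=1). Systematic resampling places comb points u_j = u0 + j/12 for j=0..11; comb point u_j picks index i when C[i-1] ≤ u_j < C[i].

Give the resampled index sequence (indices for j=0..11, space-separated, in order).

1 2 4 4 6 6 7 7 9 10 11 11

C = [1/22, 3/22, 9/44, 9/44, 4/11, 4/11, 23/44, 29/44, 8/11, 9/11, 37/44, 1]
j=0: u_0=17/240 ∈ [1/22, 3/22) → index 1
j=1: u_1=37/240 ∈ [3/22, 9/44) → index 2
j=2: u_2=19/80 ∈ [9/44, 4/11) → index 4
j=3: u_3=77/240 ∈ [9/44, 4/11) → index 4
j=4: u_4=97/240 ∈ [4/11, 23/44) → index 6
j=5: u_5=39/80 ∈ [4/11, 23/44) → index 6
j=6: u_6=137/240 ∈ [23/44, 29/44) → index 7
j=7: u_7=157/240 ∈ [23/44, 29/44) → index 7
j=8: u_8=59/80 ∈ [8/11, 9/11) → index 9
j=9: u_9=197/240 ∈ [9/11, 37/44) → index 10
j=10: u_10=217/240 ∈ [37/44, 1) → index 11
j=11: u_11=79/80 ∈ [37/44, 1) → index 11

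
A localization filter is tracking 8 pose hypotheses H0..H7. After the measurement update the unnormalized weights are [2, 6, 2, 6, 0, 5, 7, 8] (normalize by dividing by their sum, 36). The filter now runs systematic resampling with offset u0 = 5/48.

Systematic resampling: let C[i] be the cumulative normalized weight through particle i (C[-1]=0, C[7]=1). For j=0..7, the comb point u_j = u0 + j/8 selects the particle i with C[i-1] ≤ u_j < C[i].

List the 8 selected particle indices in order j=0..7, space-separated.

C = [1/18, 2/9, 5/18, 4/9, 4/9, 7/12, 7/9, 1]
j=0: u_0=5/48 ∈ [1/18, 2/9) → index 1
j=1: u_1=11/48 ∈ [2/9, 5/18) → index 2
j=2: u_2=17/48 ∈ [5/18, 4/9) → index 3
j=3: u_3=23/48 ∈ [4/9, 7/12) → index 5
j=4: u_4=29/48 ∈ [7/12, 7/9) → index 6
j=5: u_5=35/48 ∈ [7/12, 7/9) → index 6
j=6: u_6=41/48 ∈ [7/9, 1) → index 7
j=7: u_7=47/48 ∈ [7/9, 1) → index 7

1 2 3 5 6 6 7 7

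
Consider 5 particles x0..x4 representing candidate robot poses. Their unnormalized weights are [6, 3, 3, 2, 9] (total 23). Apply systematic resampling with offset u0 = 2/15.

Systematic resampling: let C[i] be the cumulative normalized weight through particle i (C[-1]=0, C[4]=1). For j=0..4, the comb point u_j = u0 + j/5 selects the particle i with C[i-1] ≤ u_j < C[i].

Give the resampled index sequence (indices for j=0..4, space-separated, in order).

0 1 3 4 4

C = [6/23, 9/23, 12/23, 14/23, 1]
j=0: u_0=2/15 ∈ [0, 6/23) → index 0
j=1: u_1=1/3 ∈ [6/23, 9/23) → index 1
j=2: u_2=8/15 ∈ [12/23, 14/23) → index 3
j=3: u_3=11/15 ∈ [14/23, 1) → index 4
j=4: u_4=14/15 ∈ [14/23, 1) → index 4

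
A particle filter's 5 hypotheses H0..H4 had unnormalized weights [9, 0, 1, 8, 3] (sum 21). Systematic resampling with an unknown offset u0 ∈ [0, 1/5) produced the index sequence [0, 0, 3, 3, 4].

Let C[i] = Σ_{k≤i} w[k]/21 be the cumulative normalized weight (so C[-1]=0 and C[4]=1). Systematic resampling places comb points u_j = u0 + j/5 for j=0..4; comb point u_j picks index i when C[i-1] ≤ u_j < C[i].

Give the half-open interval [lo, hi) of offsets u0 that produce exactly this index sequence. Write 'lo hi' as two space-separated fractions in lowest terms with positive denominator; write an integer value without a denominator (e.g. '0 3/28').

8/105 1/5

C = [3/7, 3/7, 10/21, 6/7, 1]
j=0 picked index 0: u0 ∈ [0, 3/7)
j=1 picked index 0: u0 ∈ [-1/5, 8/35)
j=2 picked index 3: u0 ∈ [8/105, 16/35)
j=3 picked index 3: u0 ∈ [-13/105, 9/35)
j=4 picked index 4: u0 ∈ [2/35, 1/5)
intersection: [8/105, 1/5)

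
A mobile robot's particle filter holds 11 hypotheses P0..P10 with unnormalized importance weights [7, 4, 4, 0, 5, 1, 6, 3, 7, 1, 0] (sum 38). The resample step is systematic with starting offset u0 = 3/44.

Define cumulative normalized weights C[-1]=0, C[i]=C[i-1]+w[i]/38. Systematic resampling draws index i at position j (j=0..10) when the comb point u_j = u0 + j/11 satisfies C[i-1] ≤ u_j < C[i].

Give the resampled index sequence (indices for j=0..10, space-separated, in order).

0 0 1 2 4 4 6 6 8 8 9

C = [7/38, 11/38, 15/38, 15/38, 10/19, 21/38, 27/38, 15/19, 37/38, 1, 1]
j=0: u_0=3/44 ∈ [0, 7/38) → index 0
j=1: u_1=7/44 ∈ [0, 7/38) → index 0
j=2: u_2=1/4 ∈ [7/38, 11/38) → index 1
j=3: u_3=15/44 ∈ [11/38, 15/38) → index 2
j=4: u_4=19/44 ∈ [15/38, 10/19) → index 4
j=5: u_5=23/44 ∈ [15/38, 10/19) → index 4
j=6: u_6=27/44 ∈ [21/38, 27/38) → index 6
j=7: u_7=31/44 ∈ [21/38, 27/38) → index 6
j=8: u_8=35/44 ∈ [15/19, 37/38) → index 8
j=9: u_9=39/44 ∈ [15/19, 37/38) → index 8
j=10: u_10=43/44 ∈ [37/38, 1) → index 9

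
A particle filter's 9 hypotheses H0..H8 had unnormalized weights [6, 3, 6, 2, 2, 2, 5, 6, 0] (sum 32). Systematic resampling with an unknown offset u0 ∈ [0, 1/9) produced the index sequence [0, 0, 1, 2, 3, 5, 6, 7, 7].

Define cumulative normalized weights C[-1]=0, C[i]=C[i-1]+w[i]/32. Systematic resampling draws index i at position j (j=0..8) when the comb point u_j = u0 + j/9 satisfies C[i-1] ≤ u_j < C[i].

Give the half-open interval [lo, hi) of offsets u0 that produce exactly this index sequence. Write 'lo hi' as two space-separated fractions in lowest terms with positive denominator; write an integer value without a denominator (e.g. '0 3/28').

11/288 17/288

C = [3/16, 9/32, 15/32, 17/32, 19/32, 21/32, 13/16, 1, 1]
j=0 picked index 0: u0 ∈ [0, 3/16)
j=1 picked index 0: u0 ∈ [-1/9, 11/144)
j=2 picked index 1: u0 ∈ [-5/144, 17/288)
j=3 picked index 2: u0 ∈ [-5/96, 13/96)
j=4 picked index 3: u0 ∈ [7/288, 25/288)
j=5 picked index 5: u0 ∈ [11/288, 29/288)
j=6 picked index 6: u0 ∈ [-1/96, 7/48)
j=7 picked index 7: u0 ∈ [5/144, 2/9)
j=8 picked index 7: u0 ∈ [-11/144, 1/9)
intersection: [11/288, 17/288)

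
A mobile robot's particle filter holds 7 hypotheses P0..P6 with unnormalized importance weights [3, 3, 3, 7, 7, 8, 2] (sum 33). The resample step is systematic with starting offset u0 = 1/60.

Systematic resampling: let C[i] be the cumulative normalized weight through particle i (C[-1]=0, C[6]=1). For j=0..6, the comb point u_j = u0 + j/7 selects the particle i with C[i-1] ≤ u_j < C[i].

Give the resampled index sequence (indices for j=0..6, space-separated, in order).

0 1 3 3 4 5 5

C = [1/11, 2/11, 3/11, 16/33, 23/33, 31/33, 1]
j=0: u_0=1/60 ∈ [0, 1/11) → index 0
j=1: u_1=67/420 ∈ [1/11, 2/11) → index 1
j=2: u_2=127/420 ∈ [3/11, 16/33) → index 3
j=3: u_3=187/420 ∈ [3/11, 16/33) → index 3
j=4: u_4=247/420 ∈ [16/33, 23/33) → index 4
j=5: u_5=307/420 ∈ [23/33, 31/33) → index 5
j=6: u_6=367/420 ∈ [23/33, 31/33) → index 5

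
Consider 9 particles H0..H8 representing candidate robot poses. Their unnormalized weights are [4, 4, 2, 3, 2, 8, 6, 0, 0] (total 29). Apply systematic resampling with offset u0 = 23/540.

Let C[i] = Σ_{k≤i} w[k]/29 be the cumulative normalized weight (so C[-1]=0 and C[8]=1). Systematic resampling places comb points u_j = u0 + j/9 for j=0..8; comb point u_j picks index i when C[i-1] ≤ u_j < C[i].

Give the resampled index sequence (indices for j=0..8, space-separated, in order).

C = [4/29, 8/29, 10/29, 13/29, 15/29, 23/29, 1, 1, 1]
j=0: u_0=23/540 ∈ [0, 4/29) → index 0
j=1: u_1=83/540 ∈ [4/29, 8/29) → index 1
j=2: u_2=143/540 ∈ [4/29, 8/29) → index 1
j=3: u_3=203/540 ∈ [10/29, 13/29) → index 3
j=4: u_4=263/540 ∈ [13/29, 15/29) → index 4
j=5: u_5=323/540 ∈ [15/29, 23/29) → index 5
j=6: u_6=383/540 ∈ [15/29, 23/29) → index 5
j=7: u_7=443/540 ∈ [23/29, 1) → index 6
j=8: u_8=503/540 ∈ [23/29, 1) → index 6

0 1 1 3 4 5 5 6 6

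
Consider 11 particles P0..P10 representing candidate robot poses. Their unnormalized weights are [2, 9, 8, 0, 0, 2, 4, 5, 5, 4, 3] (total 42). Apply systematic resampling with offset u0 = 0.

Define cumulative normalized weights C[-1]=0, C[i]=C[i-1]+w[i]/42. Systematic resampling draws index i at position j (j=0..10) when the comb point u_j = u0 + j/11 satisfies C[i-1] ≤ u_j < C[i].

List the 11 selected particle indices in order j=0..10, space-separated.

0 1 1 2 2 5 6 7 8 8 9

C = [1/21, 11/42, 19/42, 19/42, 19/42, 1/2, 25/42, 5/7, 5/6, 13/14, 1]
j=0: u_0=0 ∈ [0, 1/21) → index 0
j=1: u_1=1/11 ∈ [1/21, 11/42) → index 1
j=2: u_2=2/11 ∈ [1/21, 11/42) → index 1
j=3: u_3=3/11 ∈ [11/42, 19/42) → index 2
j=4: u_4=4/11 ∈ [11/42, 19/42) → index 2
j=5: u_5=5/11 ∈ [19/42, 1/2) → index 5
j=6: u_6=6/11 ∈ [1/2, 25/42) → index 6
j=7: u_7=7/11 ∈ [25/42, 5/7) → index 7
j=8: u_8=8/11 ∈ [5/7, 5/6) → index 8
j=9: u_9=9/11 ∈ [5/7, 5/6) → index 8
j=10: u_10=10/11 ∈ [5/6, 13/14) → index 9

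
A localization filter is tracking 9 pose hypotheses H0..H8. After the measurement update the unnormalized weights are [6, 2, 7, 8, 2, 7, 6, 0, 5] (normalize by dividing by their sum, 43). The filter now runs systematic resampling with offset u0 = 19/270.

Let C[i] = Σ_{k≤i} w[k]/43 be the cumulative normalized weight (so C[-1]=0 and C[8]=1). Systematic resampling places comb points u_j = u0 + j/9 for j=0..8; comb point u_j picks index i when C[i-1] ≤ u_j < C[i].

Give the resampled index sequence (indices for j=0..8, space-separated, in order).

0 1 2 3 3 5 5 6 8

C = [6/43, 8/43, 15/43, 23/43, 25/43, 32/43, 38/43, 38/43, 1]
j=0: u_0=19/270 ∈ [0, 6/43) → index 0
j=1: u_1=49/270 ∈ [6/43, 8/43) → index 1
j=2: u_2=79/270 ∈ [8/43, 15/43) → index 2
j=3: u_3=109/270 ∈ [15/43, 23/43) → index 3
j=4: u_4=139/270 ∈ [15/43, 23/43) → index 3
j=5: u_5=169/270 ∈ [25/43, 32/43) → index 5
j=6: u_6=199/270 ∈ [25/43, 32/43) → index 5
j=7: u_7=229/270 ∈ [32/43, 38/43) → index 6
j=8: u_8=259/270 ∈ [38/43, 1) → index 8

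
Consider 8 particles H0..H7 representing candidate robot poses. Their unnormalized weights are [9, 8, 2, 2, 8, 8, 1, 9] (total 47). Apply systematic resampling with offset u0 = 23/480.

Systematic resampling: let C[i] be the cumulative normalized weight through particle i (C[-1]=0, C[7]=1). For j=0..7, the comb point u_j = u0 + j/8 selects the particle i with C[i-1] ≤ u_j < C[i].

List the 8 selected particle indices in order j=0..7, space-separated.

0 0 1 3 4 5 6 7

C = [9/47, 17/47, 19/47, 21/47, 29/47, 37/47, 38/47, 1]
j=0: u_0=23/480 ∈ [0, 9/47) → index 0
j=1: u_1=83/480 ∈ [0, 9/47) → index 0
j=2: u_2=143/480 ∈ [9/47, 17/47) → index 1
j=3: u_3=203/480 ∈ [19/47, 21/47) → index 3
j=4: u_4=263/480 ∈ [21/47, 29/47) → index 4
j=5: u_5=323/480 ∈ [29/47, 37/47) → index 5
j=6: u_6=383/480 ∈ [37/47, 38/47) → index 6
j=7: u_7=443/480 ∈ [38/47, 1) → index 7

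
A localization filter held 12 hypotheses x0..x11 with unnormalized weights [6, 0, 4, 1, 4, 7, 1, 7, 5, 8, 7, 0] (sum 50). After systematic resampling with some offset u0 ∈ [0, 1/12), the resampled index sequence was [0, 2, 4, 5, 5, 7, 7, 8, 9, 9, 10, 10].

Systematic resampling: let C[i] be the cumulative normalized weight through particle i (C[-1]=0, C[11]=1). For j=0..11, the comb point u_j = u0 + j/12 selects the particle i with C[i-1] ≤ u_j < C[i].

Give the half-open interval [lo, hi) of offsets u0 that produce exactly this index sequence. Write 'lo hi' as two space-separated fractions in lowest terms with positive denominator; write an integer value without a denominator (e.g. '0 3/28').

4/75 1/12

C = [3/25, 3/25, 1/5, 11/50, 3/10, 11/25, 23/50, 3/5, 7/10, 43/50, 1, 1]
j=0 picked index 0: u0 ∈ [0, 3/25)
j=1 picked index 2: u0 ∈ [11/300, 7/60)
j=2 picked index 4: u0 ∈ [4/75, 2/15)
j=3 picked index 5: u0 ∈ [1/20, 19/100)
j=4 picked index 5: u0 ∈ [-1/30, 8/75)
j=5 picked index 7: u0 ∈ [13/300, 11/60)
j=6 picked index 7: u0 ∈ [-1/25, 1/10)
j=7 picked index 8: u0 ∈ [1/60, 7/60)
j=8 picked index 9: u0 ∈ [1/30, 29/150)
j=9 picked index 9: u0 ∈ [-1/20, 11/100)
j=10 picked index 10: u0 ∈ [2/75, 1/6)
j=11 picked index 10: u0 ∈ [-17/300, 1/12)
intersection: [4/75, 1/12)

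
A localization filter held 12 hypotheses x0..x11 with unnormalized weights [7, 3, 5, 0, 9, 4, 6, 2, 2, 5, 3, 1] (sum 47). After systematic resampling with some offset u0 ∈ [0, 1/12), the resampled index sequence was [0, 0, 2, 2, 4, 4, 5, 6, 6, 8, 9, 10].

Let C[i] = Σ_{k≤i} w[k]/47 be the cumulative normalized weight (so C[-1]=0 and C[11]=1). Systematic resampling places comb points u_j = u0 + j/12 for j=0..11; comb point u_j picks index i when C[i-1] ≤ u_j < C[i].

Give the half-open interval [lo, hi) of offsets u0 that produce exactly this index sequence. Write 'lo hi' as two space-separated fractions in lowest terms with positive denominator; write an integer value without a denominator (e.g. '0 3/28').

13/282 8/141

C = [7/47, 10/47, 15/47, 15/47, 24/47, 28/47, 34/47, 36/47, 38/47, 43/47, 46/47, 1]
j=0 picked index 0: u0 ∈ [0, 7/47)
j=1 picked index 0: u0 ∈ [-1/12, 37/564)
j=2 picked index 2: u0 ∈ [13/282, 43/282)
j=3 picked index 2: u0 ∈ [-7/188, 13/188)
j=4 picked index 4: u0 ∈ [-2/141, 25/141)
j=5 picked index 4: u0 ∈ [-55/564, 53/564)
j=6 picked index 5: u0 ∈ [1/94, 9/94)
j=7 picked index 6: u0 ∈ [7/564, 79/564)
j=8 picked index 6: u0 ∈ [-10/141, 8/141)
j=9 picked index 8: u0 ∈ [3/188, 11/188)
j=10 picked index 9: u0 ∈ [-7/282, 23/282)
j=11 picked index 10: u0 ∈ [-1/564, 35/564)
intersection: [13/282, 8/141)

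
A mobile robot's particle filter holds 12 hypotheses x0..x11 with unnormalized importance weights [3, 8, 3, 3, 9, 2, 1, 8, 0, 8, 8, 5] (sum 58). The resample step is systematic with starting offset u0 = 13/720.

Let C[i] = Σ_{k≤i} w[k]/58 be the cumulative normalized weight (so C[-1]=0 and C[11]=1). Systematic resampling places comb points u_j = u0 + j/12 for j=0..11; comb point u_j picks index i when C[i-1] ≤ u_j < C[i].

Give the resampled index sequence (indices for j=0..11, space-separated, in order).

C = [3/58, 11/58, 7/29, 17/58, 13/29, 14/29, 1/2, 37/58, 37/58, 45/58, 53/58, 1]
j=0: u_0=13/720 ∈ [0, 3/58) → index 0
j=1: u_1=73/720 ∈ [3/58, 11/58) → index 1
j=2: u_2=133/720 ∈ [3/58, 11/58) → index 1
j=3: u_3=193/720 ∈ [7/29, 17/58) → index 3
j=4: u_4=253/720 ∈ [17/58, 13/29) → index 4
j=5: u_5=313/720 ∈ [17/58, 13/29) → index 4
j=6: u_6=373/720 ∈ [1/2, 37/58) → index 7
j=7: u_7=433/720 ∈ [1/2, 37/58) → index 7
j=8: u_8=493/720 ∈ [37/58, 45/58) → index 9
j=9: u_9=553/720 ∈ [37/58, 45/58) → index 9
j=10: u_10=613/720 ∈ [45/58, 53/58) → index 10
j=11: u_11=673/720 ∈ [53/58, 1) → index 11

0 1 1 3 4 4 7 7 9 9 10 11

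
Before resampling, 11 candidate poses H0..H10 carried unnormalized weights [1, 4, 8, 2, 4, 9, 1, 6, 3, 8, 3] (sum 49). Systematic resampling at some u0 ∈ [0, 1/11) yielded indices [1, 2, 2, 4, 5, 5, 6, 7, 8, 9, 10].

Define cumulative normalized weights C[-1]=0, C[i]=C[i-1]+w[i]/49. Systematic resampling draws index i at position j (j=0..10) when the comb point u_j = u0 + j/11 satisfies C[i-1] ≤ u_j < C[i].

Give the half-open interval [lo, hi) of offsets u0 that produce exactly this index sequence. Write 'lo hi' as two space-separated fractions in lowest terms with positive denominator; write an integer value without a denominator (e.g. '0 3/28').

18/539 25/539

C = [1/49, 5/49, 13/49, 15/49, 19/49, 4/7, 29/49, 5/7, 38/49, 46/49, 1]
j=0 picked index 1: u0 ∈ [1/49, 5/49)
j=1 picked index 2: u0 ∈ [6/539, 94/539)
j=2 picked index 2: u0 ∈ [-43/539, 45/539)
j=3 picked index 4: u0 ∈ [18/539, 62/539)
j=4 picked index 5: u0 ∈ [13/539, 16/77)
j=5 picked index 5: u0 ∈ [-36/539, 9/77)
j=6 picked index 6: u0 ∈ [2/77, 25/539)
j=7 picked index 7: u0 ∈ [-24/539, 6/77)
j=8 picked index 8: u0 ∈ [-1/77, 26/539)
j=9 picked index 9: u0 ∈ [-23/539, 65/539)
j=10 picked index 10: u0 ∈ [16/539, 1/11)
intersection: [18/539, 25/539)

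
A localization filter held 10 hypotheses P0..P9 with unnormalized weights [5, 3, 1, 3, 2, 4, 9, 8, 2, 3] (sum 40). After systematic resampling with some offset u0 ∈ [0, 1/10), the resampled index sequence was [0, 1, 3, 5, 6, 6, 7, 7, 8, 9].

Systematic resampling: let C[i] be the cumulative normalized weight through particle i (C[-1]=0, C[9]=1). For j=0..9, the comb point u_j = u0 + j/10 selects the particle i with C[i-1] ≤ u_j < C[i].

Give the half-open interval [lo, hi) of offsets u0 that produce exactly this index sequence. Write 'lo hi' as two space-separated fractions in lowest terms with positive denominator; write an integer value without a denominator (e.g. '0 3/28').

3/40 1/10

C = [1/8, 1/5, 9/40, 3/10, 7/20, 9/20, 27/40, 7/8, 37/40, 1]
j=0 picked index 0: u0 ∈ [0, 1/8)
j=1 picked index 1: u0 ∈ [1/40, 1/10)
j=2 picked index 3: u0 ∈ [1/40, 1/10)
j=3 picked index 5: u0 ∈ [1/20, 3/20)
j=4 picked index 6: u0 ∈ [1/20, 11/40)
j=5 picked index 6: u0 ∈ [-1/20, 7/40)
j=6 picked index 7: u0 ∈ [3/40, 11/40)
j=7 picked index 7: u0 ∈ [-1/40, 7/40)
j=8 picked index 8: u0 ∈ [3/40, 1/8)
j=9 picked index 9: u0 ∈ [1/40, 1/10)
intersection: [3/40, 1/10)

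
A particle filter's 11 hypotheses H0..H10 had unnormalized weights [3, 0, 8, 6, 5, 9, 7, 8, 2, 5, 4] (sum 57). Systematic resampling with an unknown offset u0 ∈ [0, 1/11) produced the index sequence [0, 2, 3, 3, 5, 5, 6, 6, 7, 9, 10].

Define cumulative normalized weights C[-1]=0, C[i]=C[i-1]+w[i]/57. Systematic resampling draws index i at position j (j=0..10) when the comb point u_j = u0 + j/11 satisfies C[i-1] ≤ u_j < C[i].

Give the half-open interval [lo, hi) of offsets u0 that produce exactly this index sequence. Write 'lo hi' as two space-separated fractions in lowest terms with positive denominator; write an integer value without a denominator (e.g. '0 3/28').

C = [1/19, 1/19, 11/57, 17/57, 22/57, 31/57, 2/3, 46/57, 16/19, 53/57, 1]
j=0 picked index 0: u0 ∈ [0, 1/19)
j=1 picked index 2: u0 ∈ [-8/209, 64/627)
j=2 picked index 3: u0 ∈ [7/627, 73/627)
j=3 picked index 3: u0 ∈ [-50/627, 16/627)
j=4 picked index 5: u0 ∈ [14/627, 113/627)
j=5 picked index 5: u0 ∈ [-43/627, 56/627)
j=6 picked index 6: u0 ∈ [-1/627, 4/33)
j=7 picked index 6: u0 ∈ [-58/627, 1/33)
j=8 picked index 7: u0 ∈ [-2/33, 50/627)
j=9 picked index 9: u0 ∈ [5/209, 70/627)
j=10 picked index 10: u0 ∈ [13/627, 1/11)
intersection: [5/209, 16/627)

5/209 16/627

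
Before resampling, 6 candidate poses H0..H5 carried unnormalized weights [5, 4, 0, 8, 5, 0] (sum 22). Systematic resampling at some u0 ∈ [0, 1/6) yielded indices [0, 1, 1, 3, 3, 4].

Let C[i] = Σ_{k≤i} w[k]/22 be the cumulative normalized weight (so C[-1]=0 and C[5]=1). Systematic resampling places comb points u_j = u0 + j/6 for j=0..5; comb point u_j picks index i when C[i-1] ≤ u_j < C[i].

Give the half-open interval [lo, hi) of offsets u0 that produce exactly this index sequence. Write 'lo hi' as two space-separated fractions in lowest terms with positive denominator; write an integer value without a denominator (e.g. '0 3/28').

C = [5/22, 9/22, 9/22, 17/22, 1, 1]
j=0 picked index 0: u0 ∈ [0, 5/22)
j=1 picked index 1: u0 ∈ [2/33, 8/33)
j=2 picked index 1: u0 ∈ [-7/66, 5/66)
j=3 picked index 3: u0 ∈ [-1/11, 3/11)
j=4 picked index 3: u0 ∈ [-17/66, 7/66)
j=5 picked index 4: u0 ∈ [-2/33, 1/6)
intersection: [2/33, 5/66)

2/33 5/66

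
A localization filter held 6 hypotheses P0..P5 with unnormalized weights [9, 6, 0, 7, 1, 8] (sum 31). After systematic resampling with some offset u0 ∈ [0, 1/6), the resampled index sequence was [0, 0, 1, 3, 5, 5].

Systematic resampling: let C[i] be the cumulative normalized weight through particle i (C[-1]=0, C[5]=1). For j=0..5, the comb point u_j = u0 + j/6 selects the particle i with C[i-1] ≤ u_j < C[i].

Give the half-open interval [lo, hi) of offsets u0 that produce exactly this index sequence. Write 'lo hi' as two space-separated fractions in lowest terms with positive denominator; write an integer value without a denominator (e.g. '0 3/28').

7/93 23/186

C = [9/31, 15/31, 15/31, 22/31, 23/31, 1]
j=0 picked index 0: u0 ∈ [0, 9/31)
j=1 picked index 0: u0 ∈ [-1/6, 23/186)
j=2 picked index 1: u0 ∈ [-4/93, 14/93)
j=3 picked index 3: u0 ∈ [-1/62, 13/62)
j=4 picked index 5: u0 ∈ [7/93, 1/3)
j=5 picked index 5: u0 ∈ [-17/186, 1/6)
intersection: [7/93, 23/186)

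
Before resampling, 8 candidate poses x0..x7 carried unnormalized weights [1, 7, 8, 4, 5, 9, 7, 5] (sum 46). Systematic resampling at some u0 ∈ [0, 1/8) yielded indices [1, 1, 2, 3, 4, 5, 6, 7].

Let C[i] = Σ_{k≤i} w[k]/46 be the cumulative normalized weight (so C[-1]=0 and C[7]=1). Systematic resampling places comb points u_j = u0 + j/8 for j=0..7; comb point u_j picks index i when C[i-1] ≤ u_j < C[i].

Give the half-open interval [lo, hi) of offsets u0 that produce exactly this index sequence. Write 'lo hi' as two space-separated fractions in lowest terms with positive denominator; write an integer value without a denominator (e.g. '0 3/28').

C = [1/46, 4/23, 8/23, 10/23, 25/46, 17/23, 41/46, 1]
j=0 picked index 1: u0 ∈ [1/46, 4/23)
j=1 picked index 1: u0 ∈ [-19/184, 9/184)
j=2 picked index 2: u0 ∈ [-7/92, 9/92)
j=3 picked index 3: u0 ∈ [-5/184, 11/184)
j=4 picked index 4: u0 ∈ [-3/46, 1/23)
j=5 picked index 5: u0 ∈ [-15/184, 21/184)
j=6 picked index 6: u0 ∈ [-1/92, 13/92)
j=7 picked index 7: u0 ∈ [3/184, 1/8)
intersection: [1/46, 1/23)

1/46 1/23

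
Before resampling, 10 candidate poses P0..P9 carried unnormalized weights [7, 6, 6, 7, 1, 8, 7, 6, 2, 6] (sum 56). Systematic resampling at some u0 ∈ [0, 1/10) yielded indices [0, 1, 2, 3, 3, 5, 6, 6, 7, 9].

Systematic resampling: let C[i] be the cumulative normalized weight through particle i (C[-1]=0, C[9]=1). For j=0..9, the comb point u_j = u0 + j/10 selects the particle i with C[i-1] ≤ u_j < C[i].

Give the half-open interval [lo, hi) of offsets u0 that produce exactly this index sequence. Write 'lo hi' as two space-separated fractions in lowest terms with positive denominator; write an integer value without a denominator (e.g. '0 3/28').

C = [1/8, 13/56, 19/56, 13/28, 27/56, 5/8, 3/4, 6/7, 25/28, 1]
j=0 picked index 0: u0 ∈ [0, 1/8)
j=1 picked index 1: u0 ∈ [1/40, 37/280)
j=2 picked index 2: u0 ∈ [9/280, 39/280)
j=3 picked index 3: u0 ∈ [11/280, 23/140)
j=4 picked index 3: u0 ∈ [-17/280, 9/140)
j=5 picked index 5: u0 ∈ [-1/56, 1/8)
j=6 picked index 6: u0 ∈ [1/40, 3/20)
j=7 picked index 6: u0 ∈ [-3/40, 1/20)
j=8 picked index 7: u0 ∈ [-1/20, 2/35)
j=9 picked index 9: u0 ∈ [-1/140, 1/10)
intersection: [11/280, 1/20)

11/280 1/20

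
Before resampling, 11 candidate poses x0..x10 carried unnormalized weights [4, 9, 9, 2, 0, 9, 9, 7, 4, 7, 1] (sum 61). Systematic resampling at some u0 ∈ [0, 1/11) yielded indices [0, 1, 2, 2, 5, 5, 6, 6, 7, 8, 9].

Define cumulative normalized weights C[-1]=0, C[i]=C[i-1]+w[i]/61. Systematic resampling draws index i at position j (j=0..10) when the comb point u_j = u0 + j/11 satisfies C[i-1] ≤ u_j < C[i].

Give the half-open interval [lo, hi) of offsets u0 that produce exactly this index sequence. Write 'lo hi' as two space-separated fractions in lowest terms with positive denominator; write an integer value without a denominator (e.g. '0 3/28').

C = [4/61, 13/61, 22/61, 24/61, 24/61, 33/61, 42/61, 49/61, 53/61, 60/61, 1]
j=0 picked index 0: u0 ∈ [0, 4/61)
j=1 picked index 1: u0 ∈ [-17/671, 82/671)
j=2 picked index 2: u0 ∈ [21/671, 120/671)
j=3 picked index 2: u0 ∈ [-40/671, 59/671)
j=4 picked index 5: u0 ∈ [20/671, 119/671)
j=5 picked index 5: u0 ∈ [-41/671, 58/671)
j=6 picked index 6: u0 ∈ [-3/671, 96/671)
j=7 picked index 6: u0 ∈ [-64/671, 35/671)
j=8 picked index 7: u0 ∈ [-26/671, 51/671)
j=9 picked index 8: u0 ∈ [-10/671, 34/671)
j=10 picked index 9: u0 ∈ [-27/671, 50/671)
intersection: [21/671, 34/671)

21/671 34/671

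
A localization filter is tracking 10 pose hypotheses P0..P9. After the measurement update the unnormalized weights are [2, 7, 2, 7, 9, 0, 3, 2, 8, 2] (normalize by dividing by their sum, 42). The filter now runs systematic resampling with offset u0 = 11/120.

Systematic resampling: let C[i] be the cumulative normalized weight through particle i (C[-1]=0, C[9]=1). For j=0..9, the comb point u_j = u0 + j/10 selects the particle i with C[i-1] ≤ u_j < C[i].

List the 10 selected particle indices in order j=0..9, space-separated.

1 1 3 3 4 4 6 8 8 9

C = [1/21, 3/14, 11/42, 3/7, 9/14, 9/14, 5/7, 16/21, 20/21, 1]
j=0: u_0=11/120 ∈ [1/21, 3/14) → index 1
j=1: u_1=23/120 ∈ [1/21, 3/14) → index 1
j=2: u_2=7/24 ∈ [11/42, 3/7) → index 3
j=3: u_3=47/120 ∈ [11/42, 3/7) → index 3
j=4: u_4=59/120 ∈ [3/7, 9/14) → index 4
j=5: u_5=71/120 ∈ [3/7, 9/14) → index 4
j=6: u_6=83/120 ∈ [9/14, 5/7) → index 6
j=7: u_7=19/24 ∈ [16/21, 20/21) → index 8
j=8: u_8=107/120 ∈ [16/21, 20/21) → index 8
j=9: u_9=119/120 ∈ [20/21, 1) → index 9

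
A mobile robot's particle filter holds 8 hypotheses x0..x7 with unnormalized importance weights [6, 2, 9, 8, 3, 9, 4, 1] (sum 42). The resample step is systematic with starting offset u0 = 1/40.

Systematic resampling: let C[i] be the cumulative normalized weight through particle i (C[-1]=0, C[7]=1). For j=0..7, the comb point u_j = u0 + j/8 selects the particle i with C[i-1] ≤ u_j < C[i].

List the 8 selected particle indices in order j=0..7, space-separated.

0 1 2 2 3 4 5 6

C = [1/7, 4/21, 17/42, 25/42, 2/3, 37/42, 41/42, 1]
j=0: u_0=1/40 ∈ [0, 1/7) → index 0
j=1: u_1=3/20 ∈ [1/7, 4/21) → index 1
j=2: u_2=11/40 ∈ [4/21, 17/42) → index 2
j=3: u_3=2/5 ∈ [4/21, 17/42) → index 2
j=4: u_4=21/40 ∈ [17/42, 25/42) → index 3
j=5: u_5=13/20 ∈ [25/42, 2/3) → index 4
j=6: u_6=31/40 ∈ [2/3, 37/42) → index 5
j=7: u_7=9/10 ∈ [37/42, 41/42) → index 6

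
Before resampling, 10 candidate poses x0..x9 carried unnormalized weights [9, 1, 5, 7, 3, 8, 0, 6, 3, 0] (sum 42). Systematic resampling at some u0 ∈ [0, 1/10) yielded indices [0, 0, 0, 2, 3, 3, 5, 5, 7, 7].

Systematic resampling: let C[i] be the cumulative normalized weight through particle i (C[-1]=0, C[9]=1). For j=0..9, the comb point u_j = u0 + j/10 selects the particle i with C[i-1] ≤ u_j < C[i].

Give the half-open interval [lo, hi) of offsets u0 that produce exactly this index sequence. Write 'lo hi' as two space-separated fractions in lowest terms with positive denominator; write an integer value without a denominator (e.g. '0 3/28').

0 1/70

C = [3/14, 5/21, 5/14, 11/21, 25/42, 11/14, 11/14, 13/14, 1, 1]
j=0 picked index 0: u0 ∈ [0, 3/14)
j=1 picked index 0: u0 ∈ [-1/10, 4/35)
j=2 picked index 0: u0 ∈ [-1/5, 1/70)
j=3 picked index 2: u0 ∈ [-13/210, 2/35)
j=4 picked index 3: u0 ∈ [-3/70, 13/105)
j=5 picked index 3: u0 ∈ [-1/7, 1/42)
j=6 picked index 5: u0 ∈ [-1/210, 13/70)
j=7 picked index 5: u0 ∈ [-11/105, 3/35)
j=8 picked index 7: u0 ∈ [-1/70, 9/70)
j=9 picked index 7: u0 ∈ [-4/35, 1/35)
intersection: [0, 1/70)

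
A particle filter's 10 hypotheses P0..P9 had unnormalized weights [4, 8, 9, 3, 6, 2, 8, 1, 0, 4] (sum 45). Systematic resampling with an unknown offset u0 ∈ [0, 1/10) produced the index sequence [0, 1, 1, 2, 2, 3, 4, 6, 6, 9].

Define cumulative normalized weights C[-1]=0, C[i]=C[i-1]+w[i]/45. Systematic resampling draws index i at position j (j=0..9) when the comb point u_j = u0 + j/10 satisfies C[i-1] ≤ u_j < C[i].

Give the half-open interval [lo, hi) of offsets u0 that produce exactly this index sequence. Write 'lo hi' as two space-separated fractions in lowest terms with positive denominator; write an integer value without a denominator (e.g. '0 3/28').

1/90 1/30

C = [4/45, 4/15, 7/15, 8/15, 2/3, 32/45, 8/9, 41/45, 41/45, 1]
j=0 picked index 0: u0 ∈ [0, 4/45)
j=1 picked index 1: u0 ∈ [-1/90, 1/6)
j=2 picked index 1: u0 ∈ [-1/9, 1/15)
j=3 picked index 2: u0 ∈ [-1/30, 1/6)
j=4 picked index 2: u0 ∈ [-2/15, 1/15)
j=5 picked index 3: u0 ∈ [-1/30, 1/30)
j=6 picked index 4: u0 ∈ [-1/15, 1/15)
j=7 picked index 6: u0 ∈ [1/90, 17/90)
j=8 picked index 6: u0 ∈ [-4/45, 4/45)
j=9 picked index 9: u0 ∈ [1/90, 1/10)
intersection: [1/90, 1/30)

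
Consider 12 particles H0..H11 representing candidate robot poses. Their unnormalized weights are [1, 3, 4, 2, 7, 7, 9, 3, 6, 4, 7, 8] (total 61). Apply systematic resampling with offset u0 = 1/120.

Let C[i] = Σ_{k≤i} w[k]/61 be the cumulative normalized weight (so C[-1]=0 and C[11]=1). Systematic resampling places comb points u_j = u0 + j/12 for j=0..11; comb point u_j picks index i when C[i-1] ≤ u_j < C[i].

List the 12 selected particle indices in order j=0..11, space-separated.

C = [1/61, 4/61, 8/61, 10/61, 17/61, 24/61, 33/61, 36/61, 42/61, 46/61, 53/61, 1]
j=0: u_0=1/120 ∈ [0, 1/61) → index 0
j=1: u_1=11/120 ∈ [4/61, 8/61) → index 2
j=2: u_2=7/40 ∈ [10/61, 17/61) → index 4
j=3: u_3=31/120 ∈ [10/61, 17/61) → index 4
j=4: u_4=41/120 ∈ [17/61, 24/61) → index 5
j=5: u_5=17/40 ∈ [24/61, 33/61) → index 6
j=6: u_6=61/120 ∈ [24/61, 33/61) → index 6
j=7: u_7=71/120 ∈ [36/61, 42/61) → index 8
j=8: u_8=27/40 ∈ [36/61, 42/61) → index 8
j=9: u_9=91/120 ∈ [46/61, 53/61) → index 10
j=10: u_10=101/120 ∈ [46/61, 53/61) → index 10
j=11: u_11=37/40 ∈ [53/61, 1) → index 11

0 2 4 4 5 6 6 8 8 10 10 11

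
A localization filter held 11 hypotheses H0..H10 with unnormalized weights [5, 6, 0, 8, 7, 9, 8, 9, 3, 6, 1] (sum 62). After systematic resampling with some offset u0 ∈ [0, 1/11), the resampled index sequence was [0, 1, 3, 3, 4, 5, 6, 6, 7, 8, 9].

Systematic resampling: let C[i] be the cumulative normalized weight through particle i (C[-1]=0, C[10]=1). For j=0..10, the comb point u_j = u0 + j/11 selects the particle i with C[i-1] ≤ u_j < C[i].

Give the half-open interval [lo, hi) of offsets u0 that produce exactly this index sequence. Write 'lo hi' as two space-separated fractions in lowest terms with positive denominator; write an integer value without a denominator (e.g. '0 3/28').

7/341 23/682

C = [5/62, 11/62, 11/62, 19/62, 13/31, 35/62, 43/62, 26/31, 55/62, 61/62, 1]
j=0 picked index 0: u0 ∈ [0, 5/62)
j=1 picked index 1: u0 ∈ [-7/682, 59/682)
j=2 picked index 3: u0 ∈ [-3/682, 85/682)
j=3 picked index 3: u0 ∈ [-65/682, 23/682)
j=4 picked index 4: u0 ∈ [-39/682, 19/341)
j=5 picked index 5: u0 ∈ [-12/341, 75/682)
j=6 picked index 6: u0 ∈ [13/682, 101/682)
j=7 picked index 6: u0 ∈ [-49/682, 39/682)
j=8 picked index 7: u0 ∈ [-23/682, 38/341)
j=9 picked index 8: u0 ∈ [7/341, 47/682)
j=10 picked index 9: u0 ∈ [-15/682, 51/682)
intersection: [7/341, 23/682)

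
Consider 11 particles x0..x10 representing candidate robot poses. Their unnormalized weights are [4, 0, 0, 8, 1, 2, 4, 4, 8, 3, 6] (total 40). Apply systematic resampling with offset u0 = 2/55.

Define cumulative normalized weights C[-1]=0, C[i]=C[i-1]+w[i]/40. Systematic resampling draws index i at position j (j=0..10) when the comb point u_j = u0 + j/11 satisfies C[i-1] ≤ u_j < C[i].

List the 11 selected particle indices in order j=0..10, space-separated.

C = [1/10, 1/10, 1/10, 3/10, 13/40, 3/8, 19/40, 23/40, 31/40, 17/20, 1]
j=0: u_0=2/55 ∈ [0, 1/10) → index 0
j=1: u_1=7/55 ∈ [1/10, 3/10) → index 3
j=2: u_2=12/55 ∈ [1/10, 3/10) → index 3
j=3: u_3=17/55 ∈ [3/10, 13/40) → index 4
j=4: u_4=2/5 ∈ [3/8, 19/40) → index 6
j=5: u_5=27/55 ∈ [19/40, 23/40) → index 7
j=6: u_6=32/55 ∈ [23/40, 31/40) → index 8
j=7: u_7=37/55 ∈ [23/40, 31/40) → index 8
j=8: u_8=42/55 ∈ [23/40, 31/40) → index 8
j=9: u_9=47/55 ∈ [17/20, 1) → index 10
j=10: u_10=52/55 ∈ [17/20, 1) → index 10

0 3 3 4 6 7 8 8 8 10 10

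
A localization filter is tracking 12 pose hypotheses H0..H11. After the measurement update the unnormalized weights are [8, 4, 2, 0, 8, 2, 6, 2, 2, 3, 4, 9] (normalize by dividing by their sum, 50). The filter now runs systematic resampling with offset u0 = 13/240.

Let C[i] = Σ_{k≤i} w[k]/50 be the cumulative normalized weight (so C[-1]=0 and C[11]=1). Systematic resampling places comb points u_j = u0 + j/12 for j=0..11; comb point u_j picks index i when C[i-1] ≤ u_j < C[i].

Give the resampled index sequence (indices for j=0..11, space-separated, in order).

C = [4/25, 6/25, 7/25, 7/25, 11/25, 12/25, 3/5, 16/25, 17/25, 37/50, 41/50, 1]
j=0: u_0=13/240 ∈ [0, 4/25) → index 0
j=1: u_1=11/80 ∈ [0, 4/25) → index 0
j=2: u_2=53/240 ∈ [4/25, 6/25) → index 1
j=3: u_3=73/240 ∈ [7/25, 11/25) → index 4
j=4: u_4=31/80 ∈ [7/25, 11/25) → index 4
j=5: u_5=113/240 ∈ [11/25, 12/25) → index 5
j=6: u_6=133/240 ∈ [12/25, 3/5) → index 6
j=7: u_7=51/80 ∈ [3/5, 16/25) → index 7
j=8: u_8=173/240 ∈ [17/25, 37/50) → index 9
j=9: u_9=193/240 ∈ [37/50, 41/50) → index 10
j=10: u_10=71/80 ∈ [41/50, 1) → index 11
j=11: u_11=233/240 ∈ [41/50, 1) → index 11

0 0 1 4 4 5 6 7 9 10 11 11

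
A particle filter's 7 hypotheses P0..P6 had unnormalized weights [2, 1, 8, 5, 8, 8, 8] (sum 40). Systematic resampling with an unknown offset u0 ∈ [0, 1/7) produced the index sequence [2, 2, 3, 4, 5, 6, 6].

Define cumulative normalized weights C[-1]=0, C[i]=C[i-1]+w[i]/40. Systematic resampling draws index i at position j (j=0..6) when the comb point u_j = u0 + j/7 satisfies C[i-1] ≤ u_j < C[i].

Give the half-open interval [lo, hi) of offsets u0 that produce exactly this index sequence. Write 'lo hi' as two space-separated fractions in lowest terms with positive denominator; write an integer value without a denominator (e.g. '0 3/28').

3/35 4/35

C = [1/20, 3/40, 11/40, 2/5, 3/5, 4/5, 1]
j=0 picked index 2: u0 ∈ [3/40, 11/40)
j=1 picked index 2: u0 ∈ [-19/280, 37/280)
j=2 picked index 3: u0 ∈ [-3/280, 4/35)
j=3 picked index 4: u0 ∈ [-1/35, 6/35)
j=4 picked index 5: u0 ∈ [1/35, 8/35)
j=5 picked index 6: u0 ∈ [3/35, 2/7)
j=6 picked index 6: u0 ∈ [-2/35, 1/7)
intersection: [3/35, 4/35)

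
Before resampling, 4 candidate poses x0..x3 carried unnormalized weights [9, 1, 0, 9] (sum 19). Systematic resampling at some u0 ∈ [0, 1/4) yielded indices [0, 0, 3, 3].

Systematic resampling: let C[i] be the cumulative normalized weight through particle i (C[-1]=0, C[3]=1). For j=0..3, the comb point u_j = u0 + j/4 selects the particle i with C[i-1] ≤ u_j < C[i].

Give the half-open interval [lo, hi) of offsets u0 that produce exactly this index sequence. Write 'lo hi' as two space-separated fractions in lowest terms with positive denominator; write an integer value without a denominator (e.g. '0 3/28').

C = [9/19, 10/19, 10/19, 1]
j=0 picked index 0: u0 ∈ [0, 9/19)
j=1 picked index 0: u0 ∈ [-1/4, 17/76)
j=2 picked index 3: u0 ∈ [1/38, 1/2)
j=3 picked index 3: u0 ∈ [-17/76, 1/4)
intersection: [1/38, 17/76)

1/38 17/76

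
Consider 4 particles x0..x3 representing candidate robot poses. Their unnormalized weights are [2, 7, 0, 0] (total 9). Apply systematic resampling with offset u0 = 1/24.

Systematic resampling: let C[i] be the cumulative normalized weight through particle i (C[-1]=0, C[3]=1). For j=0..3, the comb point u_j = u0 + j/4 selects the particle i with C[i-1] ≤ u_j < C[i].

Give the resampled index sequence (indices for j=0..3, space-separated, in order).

C = [2/9, 1, 1, 1]
j=0: u_0=1/24 ∈ [0, 2/9) → index 0
j=1: u_1=7/24 ∈ [2/9, 1) → index 1
j=2: u_2=13/24 ∈ [2/9, 1) → index 1
j=3: u_3=19/24 ∈ [2/9, 1) → index 1

0 1 1 1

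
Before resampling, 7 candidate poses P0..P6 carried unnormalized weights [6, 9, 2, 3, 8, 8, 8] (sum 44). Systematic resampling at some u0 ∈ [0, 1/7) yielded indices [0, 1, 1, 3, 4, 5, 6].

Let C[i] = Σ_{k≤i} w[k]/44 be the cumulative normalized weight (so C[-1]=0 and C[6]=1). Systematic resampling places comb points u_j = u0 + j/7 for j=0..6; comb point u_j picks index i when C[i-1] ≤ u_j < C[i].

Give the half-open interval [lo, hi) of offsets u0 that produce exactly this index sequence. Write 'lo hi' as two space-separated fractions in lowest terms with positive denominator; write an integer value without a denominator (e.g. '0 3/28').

C = [3/22, 15/44, 17/44, 5/11, 7/11, 9/11, 1]
j=0 picked index 0: u0 ∈ [0, 3/22)
j=1 picked index 1: u0 ∈ [-1/154, 61/308)
j=2 picked index 1: u0 ∈ [-23/154, 17/308)
j=3 picked index 3: u0 ∈ [-13/308, 2/77)
j=4 picked index 4: u0 ∈ [-9/77, 5/77)
j=5 picked index 5: u0 ∈ [-6/77, 8/77)
j=6 picked index 6: u0 ∈ [-3/77, 1/7)
intersection: [0, 2/77)

0 2/77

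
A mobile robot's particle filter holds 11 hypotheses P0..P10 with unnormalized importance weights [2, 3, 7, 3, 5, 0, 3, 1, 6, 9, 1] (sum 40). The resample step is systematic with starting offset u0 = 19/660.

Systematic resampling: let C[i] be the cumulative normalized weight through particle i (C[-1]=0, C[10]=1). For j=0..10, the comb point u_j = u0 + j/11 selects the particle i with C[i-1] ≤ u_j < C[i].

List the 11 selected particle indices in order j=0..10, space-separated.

C = [1/20, 1/8, 3/10, 3/8, 1/2, 1/2, 23/40, 3/5, 3/4, 39/40, 1]
j=0: u_0=19/660 ∈ [0, 1/20) → index 0
j=1: u_1=79/660 ∈ [1/20, 1/8) → index 1
j=2: u_2=139/660 ∈ [1/8, 3/10) → index 2
j=3: u_3=199/660 ∈ [3/10, 3/8) → index 3
j=4: u_4=259/660 ∈ [3/8, 1/2) → index 4
j=5: u_5=29/60 ∈ [3/8, 1/2) → index 4
j=6: u_6=379/660 ∈ [1/2, 23/40) → index 6
j=7: u_7=439/660 ∈ [3/5, 3/4) → index 8
j=8: u_8=499/660 ∈ [3/4, 39/40) → index 9
j=9: u_9=559/660 ∈ [3/4, 39/40) → index 9
j=10: u_10=619/660 ∈ [3/4, 39/40) → index 9

0 1 2 3 4 4 6 8 9 9 9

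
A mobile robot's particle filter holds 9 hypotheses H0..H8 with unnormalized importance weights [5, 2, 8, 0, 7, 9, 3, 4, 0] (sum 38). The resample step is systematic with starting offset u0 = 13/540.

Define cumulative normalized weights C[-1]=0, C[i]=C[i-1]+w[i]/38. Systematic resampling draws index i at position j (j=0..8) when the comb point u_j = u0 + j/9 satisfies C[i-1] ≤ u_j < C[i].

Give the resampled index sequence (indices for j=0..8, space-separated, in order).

0 1 2 2 4 5 5 5 7

C = [5/38, 7/38, 15/38, 15/38, 11/19, 31/38, 17/19, 1, 1]
j=0: u_0=13/540 ∈ [0, 5/38) → index 0
j=1: u_1=73/540 ∈ [5/38, 7/38) → index 1
j=2: u_2=133/540 ∈ [7/38, 15/38) → index 2
j=3: u_3=193/540 ∈ [7/38, 15/38) → index 2
j=4: u_4=253/540 ∈ [15/38, 11/19) → index 4
j=5: u_5=313/540 ∈ [11/19, 31/38) → index 5
j=6: u_6=373/540 ∈ [11/19, 31/38) → index 5
j=7: u_7=433/540 ∈ [11/19, 31/38) → index 5
j=8: u_8=493/540 ∈ [17/19, 1) → index 7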